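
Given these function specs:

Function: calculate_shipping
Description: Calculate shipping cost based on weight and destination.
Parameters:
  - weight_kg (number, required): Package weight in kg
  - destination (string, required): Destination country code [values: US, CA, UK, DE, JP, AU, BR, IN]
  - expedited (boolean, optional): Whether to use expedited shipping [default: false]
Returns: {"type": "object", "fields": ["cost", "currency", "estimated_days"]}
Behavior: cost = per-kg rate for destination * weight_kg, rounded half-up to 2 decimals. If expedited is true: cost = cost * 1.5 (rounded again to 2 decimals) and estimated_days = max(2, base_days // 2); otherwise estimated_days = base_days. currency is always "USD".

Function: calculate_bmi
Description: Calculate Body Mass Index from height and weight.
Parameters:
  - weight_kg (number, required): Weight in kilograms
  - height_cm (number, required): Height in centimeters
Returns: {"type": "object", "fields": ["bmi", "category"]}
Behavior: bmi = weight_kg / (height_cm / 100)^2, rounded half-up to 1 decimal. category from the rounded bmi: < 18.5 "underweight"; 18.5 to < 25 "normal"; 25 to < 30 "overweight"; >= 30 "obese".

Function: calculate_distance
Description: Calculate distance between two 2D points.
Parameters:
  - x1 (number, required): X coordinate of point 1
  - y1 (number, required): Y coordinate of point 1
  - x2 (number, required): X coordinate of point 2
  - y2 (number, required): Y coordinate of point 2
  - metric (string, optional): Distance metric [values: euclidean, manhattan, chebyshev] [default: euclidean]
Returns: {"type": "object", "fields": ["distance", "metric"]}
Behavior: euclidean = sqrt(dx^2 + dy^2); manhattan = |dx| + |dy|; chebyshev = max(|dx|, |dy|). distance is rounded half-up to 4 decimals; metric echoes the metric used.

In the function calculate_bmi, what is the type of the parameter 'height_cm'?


The calculate_bmi spec declares:
  - height_cm (number, required): Height in centimeters
Type:
number


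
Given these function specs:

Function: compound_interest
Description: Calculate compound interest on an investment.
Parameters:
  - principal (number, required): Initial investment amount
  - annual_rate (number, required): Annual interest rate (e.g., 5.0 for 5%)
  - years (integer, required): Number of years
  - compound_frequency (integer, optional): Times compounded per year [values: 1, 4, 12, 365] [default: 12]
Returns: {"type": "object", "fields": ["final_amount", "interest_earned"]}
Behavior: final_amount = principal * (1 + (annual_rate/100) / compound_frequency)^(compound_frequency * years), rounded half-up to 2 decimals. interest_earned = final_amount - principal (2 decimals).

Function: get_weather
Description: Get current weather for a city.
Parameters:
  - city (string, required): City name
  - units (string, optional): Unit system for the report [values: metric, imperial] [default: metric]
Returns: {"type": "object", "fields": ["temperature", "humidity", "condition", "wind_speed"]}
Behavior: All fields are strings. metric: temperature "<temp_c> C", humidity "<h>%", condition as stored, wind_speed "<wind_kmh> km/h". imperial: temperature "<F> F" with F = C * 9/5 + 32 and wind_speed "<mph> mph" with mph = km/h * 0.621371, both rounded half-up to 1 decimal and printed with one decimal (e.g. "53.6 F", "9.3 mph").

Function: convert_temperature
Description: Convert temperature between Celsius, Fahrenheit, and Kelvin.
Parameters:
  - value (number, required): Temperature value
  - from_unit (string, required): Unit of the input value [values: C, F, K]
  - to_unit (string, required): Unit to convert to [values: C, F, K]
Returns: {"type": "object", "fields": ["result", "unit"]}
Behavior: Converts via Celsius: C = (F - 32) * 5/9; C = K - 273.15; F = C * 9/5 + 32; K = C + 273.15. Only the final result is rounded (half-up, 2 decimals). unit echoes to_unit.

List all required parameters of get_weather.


Parameters of get_weather and their required/optional flag:
  city: required
  units: optional
city


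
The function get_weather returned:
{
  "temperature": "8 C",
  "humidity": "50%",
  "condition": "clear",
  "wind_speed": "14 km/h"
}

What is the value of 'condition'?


clear


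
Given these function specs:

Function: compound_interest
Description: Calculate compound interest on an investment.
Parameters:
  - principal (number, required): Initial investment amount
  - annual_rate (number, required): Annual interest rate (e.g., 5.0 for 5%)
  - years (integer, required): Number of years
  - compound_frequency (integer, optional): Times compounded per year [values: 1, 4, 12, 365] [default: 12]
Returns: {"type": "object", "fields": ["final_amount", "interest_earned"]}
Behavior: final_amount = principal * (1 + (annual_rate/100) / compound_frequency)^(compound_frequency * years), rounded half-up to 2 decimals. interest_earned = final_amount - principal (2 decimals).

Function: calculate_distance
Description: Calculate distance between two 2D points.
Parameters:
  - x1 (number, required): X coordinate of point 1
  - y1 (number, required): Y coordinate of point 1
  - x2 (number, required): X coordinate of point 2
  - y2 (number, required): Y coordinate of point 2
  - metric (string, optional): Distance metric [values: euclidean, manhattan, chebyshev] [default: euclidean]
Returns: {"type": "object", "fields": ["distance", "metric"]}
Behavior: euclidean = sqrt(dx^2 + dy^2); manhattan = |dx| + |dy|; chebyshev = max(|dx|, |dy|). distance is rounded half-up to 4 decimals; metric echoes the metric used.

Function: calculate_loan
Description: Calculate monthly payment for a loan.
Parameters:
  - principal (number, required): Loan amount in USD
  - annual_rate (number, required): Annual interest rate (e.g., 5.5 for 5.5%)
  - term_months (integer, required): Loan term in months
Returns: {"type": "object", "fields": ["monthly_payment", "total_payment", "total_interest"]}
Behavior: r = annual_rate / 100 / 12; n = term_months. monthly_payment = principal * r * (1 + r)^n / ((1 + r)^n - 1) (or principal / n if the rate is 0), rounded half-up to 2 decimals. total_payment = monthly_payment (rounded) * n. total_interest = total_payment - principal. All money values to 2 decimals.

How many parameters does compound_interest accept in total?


Parameters of compound_interest: principal (required), annual_rate (required), years (required), compound_frequency (optional)
Total:
4


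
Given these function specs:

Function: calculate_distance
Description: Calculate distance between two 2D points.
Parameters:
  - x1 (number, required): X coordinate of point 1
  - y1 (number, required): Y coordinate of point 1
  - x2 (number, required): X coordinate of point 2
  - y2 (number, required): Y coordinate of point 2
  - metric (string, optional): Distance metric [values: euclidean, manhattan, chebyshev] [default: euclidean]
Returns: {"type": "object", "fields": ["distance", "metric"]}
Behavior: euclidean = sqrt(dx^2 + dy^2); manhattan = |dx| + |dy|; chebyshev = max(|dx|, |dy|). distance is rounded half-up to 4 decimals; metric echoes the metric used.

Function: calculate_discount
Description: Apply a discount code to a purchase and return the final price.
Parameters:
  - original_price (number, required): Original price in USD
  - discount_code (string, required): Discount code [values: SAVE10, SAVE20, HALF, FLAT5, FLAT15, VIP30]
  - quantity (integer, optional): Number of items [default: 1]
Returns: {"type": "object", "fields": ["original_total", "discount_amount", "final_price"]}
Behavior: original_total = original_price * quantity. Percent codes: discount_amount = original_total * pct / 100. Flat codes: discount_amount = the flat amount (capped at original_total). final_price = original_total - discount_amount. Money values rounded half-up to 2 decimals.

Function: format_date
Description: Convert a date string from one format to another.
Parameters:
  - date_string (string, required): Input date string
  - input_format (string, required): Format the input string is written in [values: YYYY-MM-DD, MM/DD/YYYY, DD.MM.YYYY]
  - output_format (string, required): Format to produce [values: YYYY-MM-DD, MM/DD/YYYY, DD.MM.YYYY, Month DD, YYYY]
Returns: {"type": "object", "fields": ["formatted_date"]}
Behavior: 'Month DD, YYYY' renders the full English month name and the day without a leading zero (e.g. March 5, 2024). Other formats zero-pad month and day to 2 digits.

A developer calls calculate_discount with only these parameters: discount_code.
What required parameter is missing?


Required parameters: original_price, discount_code
Provided: discount_code
Missing: original_price
original_price


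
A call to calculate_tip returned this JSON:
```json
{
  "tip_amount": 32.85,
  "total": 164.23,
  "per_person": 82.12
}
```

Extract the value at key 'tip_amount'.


32.85


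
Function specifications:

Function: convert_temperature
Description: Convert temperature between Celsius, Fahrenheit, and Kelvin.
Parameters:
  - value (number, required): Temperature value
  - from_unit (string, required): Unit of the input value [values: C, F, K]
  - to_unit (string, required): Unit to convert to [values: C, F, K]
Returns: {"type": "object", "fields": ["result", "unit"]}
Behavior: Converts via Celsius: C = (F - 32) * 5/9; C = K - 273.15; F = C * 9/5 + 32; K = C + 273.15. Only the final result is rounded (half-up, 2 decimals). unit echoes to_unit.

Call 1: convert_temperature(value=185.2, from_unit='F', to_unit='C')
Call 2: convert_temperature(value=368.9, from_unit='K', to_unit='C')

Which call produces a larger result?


Call 1:
  To C: (185.2 - 32) * 5/9 = 85.111111
  Target is C: 85.111111
  Round to 2 decimals: 85.11
  -> 85.11 C
Call 2:
  To C: 368.9 - 273.15 = 95.75
  Target is C: 95.75
  Round to 2 decimals: 95.75
  -> 95.75 C
Call 2 (95.75 C)


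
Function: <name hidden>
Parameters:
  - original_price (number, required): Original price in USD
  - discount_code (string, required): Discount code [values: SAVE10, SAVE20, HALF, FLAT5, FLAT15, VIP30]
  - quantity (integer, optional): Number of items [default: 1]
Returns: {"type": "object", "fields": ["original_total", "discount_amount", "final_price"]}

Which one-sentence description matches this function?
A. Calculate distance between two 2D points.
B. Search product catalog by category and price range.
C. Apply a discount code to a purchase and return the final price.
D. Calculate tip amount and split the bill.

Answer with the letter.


Parameters original_price, discount_code, quantity and return ["original_total", "discount_amount", "final_price"] fit: Apply a discount code to a purchase and return the final price.
C


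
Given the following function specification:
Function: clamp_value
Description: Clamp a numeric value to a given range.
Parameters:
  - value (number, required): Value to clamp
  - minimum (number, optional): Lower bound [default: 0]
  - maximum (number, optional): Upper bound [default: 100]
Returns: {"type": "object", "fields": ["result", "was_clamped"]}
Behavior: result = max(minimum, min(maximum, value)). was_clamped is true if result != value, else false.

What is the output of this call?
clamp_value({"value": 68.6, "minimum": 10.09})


Defaults applied: maximum=100
result = max(10.09, min(100, 68.6)) = max(10.09, 68.6) = 68.6
was_clamped = (68.6 != 68.6) = false
Output:
{"result": 68.6, "was_clamped": false}


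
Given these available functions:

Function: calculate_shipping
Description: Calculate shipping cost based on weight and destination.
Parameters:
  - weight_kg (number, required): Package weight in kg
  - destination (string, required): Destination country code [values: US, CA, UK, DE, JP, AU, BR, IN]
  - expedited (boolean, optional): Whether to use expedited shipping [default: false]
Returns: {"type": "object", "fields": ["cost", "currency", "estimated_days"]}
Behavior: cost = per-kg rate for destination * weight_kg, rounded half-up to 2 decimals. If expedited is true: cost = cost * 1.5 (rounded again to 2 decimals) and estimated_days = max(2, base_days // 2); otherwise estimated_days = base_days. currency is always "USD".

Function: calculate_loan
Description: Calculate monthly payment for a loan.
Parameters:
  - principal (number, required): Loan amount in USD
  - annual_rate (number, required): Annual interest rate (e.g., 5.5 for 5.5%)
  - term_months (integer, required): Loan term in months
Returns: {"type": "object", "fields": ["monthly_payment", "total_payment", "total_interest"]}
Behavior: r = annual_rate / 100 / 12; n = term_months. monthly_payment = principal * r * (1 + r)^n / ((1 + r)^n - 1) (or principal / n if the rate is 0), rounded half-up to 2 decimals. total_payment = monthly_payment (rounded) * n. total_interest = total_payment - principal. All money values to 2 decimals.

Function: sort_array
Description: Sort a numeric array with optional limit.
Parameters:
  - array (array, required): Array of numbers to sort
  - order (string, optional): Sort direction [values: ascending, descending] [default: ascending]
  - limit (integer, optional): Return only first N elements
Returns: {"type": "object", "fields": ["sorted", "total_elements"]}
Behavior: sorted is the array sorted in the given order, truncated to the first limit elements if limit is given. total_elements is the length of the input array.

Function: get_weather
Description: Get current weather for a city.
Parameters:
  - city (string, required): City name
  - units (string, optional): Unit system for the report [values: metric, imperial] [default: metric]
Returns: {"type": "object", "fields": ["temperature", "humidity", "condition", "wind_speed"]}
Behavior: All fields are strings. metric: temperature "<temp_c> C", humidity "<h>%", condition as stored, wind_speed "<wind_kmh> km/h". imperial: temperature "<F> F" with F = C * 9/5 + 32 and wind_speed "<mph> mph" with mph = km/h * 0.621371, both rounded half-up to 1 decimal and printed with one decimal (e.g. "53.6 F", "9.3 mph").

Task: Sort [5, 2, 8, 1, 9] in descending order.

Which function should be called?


The task needs a function whose description is: Sort a numeric array with optional limit.
sort_array


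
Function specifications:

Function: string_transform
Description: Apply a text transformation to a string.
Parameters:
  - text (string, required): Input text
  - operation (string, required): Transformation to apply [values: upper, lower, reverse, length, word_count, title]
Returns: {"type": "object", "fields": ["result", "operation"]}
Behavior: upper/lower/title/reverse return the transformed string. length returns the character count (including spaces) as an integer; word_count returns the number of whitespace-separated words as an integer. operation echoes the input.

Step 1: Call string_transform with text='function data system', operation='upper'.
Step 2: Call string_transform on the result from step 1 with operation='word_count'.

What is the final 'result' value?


Step 1: string_transform(text='function data system', operation='upper')
  -> result = 'FUNCTION DATA SYSTEM'
Step 2: string_transform(text='FUNCTION DATA SYSTEM', operation='word_count')
  words: FUNCTION, DATA, SYSTEM -> 3
  -> result = 3
3


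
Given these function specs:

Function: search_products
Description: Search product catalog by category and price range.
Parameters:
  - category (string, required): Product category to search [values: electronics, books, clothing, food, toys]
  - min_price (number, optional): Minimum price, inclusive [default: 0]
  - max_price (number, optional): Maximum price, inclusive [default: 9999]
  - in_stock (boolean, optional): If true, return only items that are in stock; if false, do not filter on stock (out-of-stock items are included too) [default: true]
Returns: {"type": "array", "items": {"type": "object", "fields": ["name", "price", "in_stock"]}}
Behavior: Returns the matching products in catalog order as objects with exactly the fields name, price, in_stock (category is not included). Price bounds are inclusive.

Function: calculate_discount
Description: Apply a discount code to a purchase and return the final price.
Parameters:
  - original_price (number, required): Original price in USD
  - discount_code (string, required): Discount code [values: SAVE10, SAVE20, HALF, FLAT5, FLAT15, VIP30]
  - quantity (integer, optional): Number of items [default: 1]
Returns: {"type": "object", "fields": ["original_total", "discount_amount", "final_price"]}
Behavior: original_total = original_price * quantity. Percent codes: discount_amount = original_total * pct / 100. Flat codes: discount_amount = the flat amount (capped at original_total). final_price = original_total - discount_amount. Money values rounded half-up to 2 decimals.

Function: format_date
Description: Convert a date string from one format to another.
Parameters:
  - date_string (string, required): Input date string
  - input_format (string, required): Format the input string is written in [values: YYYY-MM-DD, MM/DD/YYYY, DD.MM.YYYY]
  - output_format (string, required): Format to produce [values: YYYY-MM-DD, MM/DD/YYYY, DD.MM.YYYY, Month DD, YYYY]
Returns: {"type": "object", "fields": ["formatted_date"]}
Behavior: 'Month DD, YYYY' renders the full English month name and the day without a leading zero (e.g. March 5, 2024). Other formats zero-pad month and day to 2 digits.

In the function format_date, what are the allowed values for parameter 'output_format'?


The format_date spec declares:
  - output_format (string, required): Format to produce [values: YYYY-MM-DD, MM/DD/YYYY, DD.MM.YYYY, Month DD, YYYY]
Allowed values:
YYYY-MM-DD, MM/DD/YYYY, DD.MM.YYYY, Month DD, YYYY


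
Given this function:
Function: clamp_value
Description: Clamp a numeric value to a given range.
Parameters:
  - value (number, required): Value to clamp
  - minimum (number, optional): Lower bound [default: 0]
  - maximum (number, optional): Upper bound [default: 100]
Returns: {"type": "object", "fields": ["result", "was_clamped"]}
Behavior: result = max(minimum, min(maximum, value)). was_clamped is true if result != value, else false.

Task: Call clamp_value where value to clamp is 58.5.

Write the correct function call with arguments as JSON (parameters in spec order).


Mapping each described value to its parameter name:
  'Value to clamp' -> value = 58.5
clamp_value({"value": 58.5})


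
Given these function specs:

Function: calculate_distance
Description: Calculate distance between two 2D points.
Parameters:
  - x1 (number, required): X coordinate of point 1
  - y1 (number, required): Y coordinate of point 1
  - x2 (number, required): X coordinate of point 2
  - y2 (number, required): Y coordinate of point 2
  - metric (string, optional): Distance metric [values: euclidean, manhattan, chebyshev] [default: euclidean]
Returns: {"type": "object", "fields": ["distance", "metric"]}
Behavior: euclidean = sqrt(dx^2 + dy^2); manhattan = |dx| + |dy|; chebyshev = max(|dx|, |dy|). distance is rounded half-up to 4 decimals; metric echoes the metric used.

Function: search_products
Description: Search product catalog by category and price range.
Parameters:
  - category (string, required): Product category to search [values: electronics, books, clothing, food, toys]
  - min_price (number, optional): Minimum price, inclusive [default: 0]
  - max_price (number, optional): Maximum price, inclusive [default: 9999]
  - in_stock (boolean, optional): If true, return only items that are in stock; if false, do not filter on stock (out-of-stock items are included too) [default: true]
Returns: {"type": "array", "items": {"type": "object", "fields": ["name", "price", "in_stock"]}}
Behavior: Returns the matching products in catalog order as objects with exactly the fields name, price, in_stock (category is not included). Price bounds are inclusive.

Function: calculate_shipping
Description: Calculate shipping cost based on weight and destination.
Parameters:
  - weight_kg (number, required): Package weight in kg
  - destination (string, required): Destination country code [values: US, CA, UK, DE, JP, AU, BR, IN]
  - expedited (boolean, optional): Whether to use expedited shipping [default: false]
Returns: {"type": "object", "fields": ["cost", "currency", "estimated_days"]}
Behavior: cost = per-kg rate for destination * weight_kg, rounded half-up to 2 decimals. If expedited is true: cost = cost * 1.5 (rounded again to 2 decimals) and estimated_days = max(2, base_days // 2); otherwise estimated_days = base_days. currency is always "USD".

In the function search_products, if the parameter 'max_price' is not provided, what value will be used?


The search_products spec declares:
  - max_price (number, optional): Maximum price, inclusive [default: 9999]
Default:
9999


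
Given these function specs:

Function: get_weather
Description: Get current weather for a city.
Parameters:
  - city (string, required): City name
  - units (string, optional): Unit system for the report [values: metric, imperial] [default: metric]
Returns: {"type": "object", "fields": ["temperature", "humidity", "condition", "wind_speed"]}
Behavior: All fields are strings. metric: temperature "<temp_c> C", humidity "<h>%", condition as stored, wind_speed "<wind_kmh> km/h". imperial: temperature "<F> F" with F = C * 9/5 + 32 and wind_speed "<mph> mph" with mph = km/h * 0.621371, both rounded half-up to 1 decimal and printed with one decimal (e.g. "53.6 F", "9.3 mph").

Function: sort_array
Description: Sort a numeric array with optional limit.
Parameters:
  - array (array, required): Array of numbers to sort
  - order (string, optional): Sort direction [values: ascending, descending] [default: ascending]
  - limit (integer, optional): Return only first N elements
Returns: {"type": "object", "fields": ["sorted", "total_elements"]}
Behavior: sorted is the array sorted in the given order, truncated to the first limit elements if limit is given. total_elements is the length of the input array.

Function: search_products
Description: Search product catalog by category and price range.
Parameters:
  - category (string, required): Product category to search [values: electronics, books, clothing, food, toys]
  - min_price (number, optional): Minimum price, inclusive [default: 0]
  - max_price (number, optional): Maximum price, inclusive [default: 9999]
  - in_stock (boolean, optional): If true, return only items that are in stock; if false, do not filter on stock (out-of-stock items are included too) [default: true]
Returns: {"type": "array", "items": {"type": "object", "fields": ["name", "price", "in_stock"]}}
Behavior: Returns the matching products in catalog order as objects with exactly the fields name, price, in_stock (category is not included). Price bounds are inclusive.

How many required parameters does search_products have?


Parameters of search_products: category (required), min_price (optional), max_price (optional), in_stock (optional)
Required count:
1


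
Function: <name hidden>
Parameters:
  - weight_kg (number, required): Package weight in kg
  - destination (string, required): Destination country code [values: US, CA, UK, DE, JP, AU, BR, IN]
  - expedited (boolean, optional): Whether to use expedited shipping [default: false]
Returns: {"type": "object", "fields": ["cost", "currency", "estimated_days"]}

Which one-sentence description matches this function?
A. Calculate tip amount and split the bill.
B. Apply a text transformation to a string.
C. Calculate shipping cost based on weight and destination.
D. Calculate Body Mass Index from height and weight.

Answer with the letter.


Parameters weight_kg, destination, expedited and return ["cost", "currency", "estimated_days"] fit: Calculate shipping cost based on weight and destination.
C


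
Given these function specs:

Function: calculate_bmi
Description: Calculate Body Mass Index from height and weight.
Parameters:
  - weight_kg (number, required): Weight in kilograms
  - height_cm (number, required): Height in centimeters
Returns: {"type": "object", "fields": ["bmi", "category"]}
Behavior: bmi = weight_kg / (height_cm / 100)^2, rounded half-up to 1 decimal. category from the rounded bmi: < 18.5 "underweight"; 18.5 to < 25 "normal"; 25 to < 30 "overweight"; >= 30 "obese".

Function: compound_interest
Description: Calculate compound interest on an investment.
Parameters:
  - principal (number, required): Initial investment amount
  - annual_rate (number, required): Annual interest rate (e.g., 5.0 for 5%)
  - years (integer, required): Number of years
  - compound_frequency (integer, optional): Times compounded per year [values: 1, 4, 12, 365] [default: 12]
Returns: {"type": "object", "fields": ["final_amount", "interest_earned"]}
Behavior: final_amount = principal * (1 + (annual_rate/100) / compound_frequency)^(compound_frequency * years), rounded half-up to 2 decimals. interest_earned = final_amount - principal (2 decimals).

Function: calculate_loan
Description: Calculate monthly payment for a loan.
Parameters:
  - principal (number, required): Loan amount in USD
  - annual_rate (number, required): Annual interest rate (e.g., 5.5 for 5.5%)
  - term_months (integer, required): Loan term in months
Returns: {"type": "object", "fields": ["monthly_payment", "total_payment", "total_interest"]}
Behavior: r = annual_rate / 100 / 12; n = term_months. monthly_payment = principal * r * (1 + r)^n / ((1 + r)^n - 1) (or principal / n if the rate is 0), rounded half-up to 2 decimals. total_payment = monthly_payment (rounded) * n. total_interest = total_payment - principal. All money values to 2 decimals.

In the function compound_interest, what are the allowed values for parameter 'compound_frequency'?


The compound_interest spec declares:
  - compound_frequency (integer, optional): Times compounded per year [values: 1, 4, 12, 365] [default: 12]
Allowed values:
1, 4, 12, 365


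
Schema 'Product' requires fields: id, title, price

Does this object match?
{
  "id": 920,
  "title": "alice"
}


Checking required fields...
Missing: price
Invalid - missing required field 'price'


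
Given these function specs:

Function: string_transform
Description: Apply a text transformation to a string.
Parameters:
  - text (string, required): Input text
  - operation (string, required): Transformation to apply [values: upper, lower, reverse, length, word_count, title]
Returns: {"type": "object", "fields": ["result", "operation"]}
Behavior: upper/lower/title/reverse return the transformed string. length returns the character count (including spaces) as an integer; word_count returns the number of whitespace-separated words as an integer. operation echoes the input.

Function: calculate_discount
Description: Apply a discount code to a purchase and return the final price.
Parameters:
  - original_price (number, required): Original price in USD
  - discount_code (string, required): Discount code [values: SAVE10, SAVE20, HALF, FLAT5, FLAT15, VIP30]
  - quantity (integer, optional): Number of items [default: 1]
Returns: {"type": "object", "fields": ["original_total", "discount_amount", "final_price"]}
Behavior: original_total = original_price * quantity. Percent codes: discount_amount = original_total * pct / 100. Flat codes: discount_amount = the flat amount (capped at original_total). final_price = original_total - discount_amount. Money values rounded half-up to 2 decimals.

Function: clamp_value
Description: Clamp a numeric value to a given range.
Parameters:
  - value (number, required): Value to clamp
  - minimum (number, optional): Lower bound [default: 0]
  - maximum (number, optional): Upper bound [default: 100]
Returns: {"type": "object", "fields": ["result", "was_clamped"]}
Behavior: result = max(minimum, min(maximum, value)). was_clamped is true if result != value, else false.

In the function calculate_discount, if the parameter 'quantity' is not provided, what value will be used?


The calculate_discount spec declares:
  - quantity (integer, optional): Number of items [default: 1]
Default:
1


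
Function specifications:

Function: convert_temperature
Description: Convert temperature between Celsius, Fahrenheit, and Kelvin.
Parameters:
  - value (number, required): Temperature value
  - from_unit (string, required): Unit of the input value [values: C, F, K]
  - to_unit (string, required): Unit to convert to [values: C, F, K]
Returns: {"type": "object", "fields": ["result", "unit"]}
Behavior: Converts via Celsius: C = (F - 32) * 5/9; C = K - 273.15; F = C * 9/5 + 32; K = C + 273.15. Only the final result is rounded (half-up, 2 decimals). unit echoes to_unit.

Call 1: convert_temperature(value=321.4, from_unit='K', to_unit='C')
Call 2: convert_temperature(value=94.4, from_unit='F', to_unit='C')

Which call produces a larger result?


Call 1:
  To C: 321.4 - 273.15 = 48.25
  Target is C: 48.25
  Round to 2 decimals: 48.25
  -> 48.25 C
Call 2:
  To C: (94.4 - 32) * 5/9 = 34.666667
  Target is C: 34.666667
  Round to 2 decimals: 34.67
  -> 34.67 C
Call 1 (48.25 C)


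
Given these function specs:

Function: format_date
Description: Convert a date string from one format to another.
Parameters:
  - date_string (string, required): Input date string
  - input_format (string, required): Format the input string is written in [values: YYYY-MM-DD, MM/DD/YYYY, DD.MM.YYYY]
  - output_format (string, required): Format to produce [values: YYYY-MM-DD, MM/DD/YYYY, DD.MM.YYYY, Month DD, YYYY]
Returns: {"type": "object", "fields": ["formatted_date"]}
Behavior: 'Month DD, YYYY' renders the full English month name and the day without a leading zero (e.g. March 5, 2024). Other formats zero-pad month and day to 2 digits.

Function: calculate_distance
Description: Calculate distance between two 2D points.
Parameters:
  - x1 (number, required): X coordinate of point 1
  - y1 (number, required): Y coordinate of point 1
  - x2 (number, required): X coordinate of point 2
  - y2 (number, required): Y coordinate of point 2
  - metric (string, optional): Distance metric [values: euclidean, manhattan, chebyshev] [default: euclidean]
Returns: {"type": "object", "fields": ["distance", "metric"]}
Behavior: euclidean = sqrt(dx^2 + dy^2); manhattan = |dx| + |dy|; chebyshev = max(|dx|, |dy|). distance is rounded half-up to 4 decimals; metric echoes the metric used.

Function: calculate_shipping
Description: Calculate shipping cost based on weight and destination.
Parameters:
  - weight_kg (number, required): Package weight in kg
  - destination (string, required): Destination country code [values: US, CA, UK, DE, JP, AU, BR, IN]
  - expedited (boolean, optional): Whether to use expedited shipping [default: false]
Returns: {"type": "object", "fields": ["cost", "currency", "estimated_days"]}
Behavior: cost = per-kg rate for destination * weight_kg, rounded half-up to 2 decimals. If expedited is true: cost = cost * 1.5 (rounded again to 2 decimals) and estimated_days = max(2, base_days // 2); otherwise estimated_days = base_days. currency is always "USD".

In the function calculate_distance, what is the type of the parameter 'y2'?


The calculate_distance spec declares:
  - y2 (number, required): Y coordinate of point 2
Type:
number


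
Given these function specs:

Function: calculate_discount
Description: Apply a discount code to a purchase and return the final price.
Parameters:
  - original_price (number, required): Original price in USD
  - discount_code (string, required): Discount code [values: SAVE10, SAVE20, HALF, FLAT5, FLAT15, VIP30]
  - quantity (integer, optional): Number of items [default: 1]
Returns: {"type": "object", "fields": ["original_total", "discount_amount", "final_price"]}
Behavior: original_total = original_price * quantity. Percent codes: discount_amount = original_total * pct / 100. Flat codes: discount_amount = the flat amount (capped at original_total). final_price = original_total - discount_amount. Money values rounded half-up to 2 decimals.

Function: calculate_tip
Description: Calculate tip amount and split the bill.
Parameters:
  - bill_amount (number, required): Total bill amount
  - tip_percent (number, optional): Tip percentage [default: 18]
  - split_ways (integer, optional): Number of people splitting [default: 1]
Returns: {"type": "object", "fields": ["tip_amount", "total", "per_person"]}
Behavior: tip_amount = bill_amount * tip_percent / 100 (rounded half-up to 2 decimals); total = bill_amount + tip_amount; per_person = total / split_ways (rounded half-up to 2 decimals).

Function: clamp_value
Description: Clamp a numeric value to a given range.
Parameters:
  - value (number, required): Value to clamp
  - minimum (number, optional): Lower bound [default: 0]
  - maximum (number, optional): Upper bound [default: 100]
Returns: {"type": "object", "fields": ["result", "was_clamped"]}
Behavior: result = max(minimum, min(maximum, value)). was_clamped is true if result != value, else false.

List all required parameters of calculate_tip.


Parameters of calculate_tip and their required/optional flag:
  bill_amount: required
  tip_percent: optional
  split_ways: optional
bill_amount


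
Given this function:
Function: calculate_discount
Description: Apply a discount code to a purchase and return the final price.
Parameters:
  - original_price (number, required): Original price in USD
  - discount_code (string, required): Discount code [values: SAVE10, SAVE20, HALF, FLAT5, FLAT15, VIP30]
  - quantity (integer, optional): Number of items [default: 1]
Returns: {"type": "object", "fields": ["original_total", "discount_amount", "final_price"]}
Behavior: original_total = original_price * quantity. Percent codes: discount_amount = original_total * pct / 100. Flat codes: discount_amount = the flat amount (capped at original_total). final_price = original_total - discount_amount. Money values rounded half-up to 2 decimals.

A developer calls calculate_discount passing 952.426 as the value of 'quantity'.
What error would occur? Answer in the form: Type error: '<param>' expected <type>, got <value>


Spec: 'quantity' is declared as integer; 952.426 is a non-integer number.
Type error: 'quantity' expected integer, got 952.426


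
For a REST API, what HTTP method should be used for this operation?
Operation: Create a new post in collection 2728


GET = read, POST = create, PUT = update/replace, DELETE = remove
This operation is a create.
POST


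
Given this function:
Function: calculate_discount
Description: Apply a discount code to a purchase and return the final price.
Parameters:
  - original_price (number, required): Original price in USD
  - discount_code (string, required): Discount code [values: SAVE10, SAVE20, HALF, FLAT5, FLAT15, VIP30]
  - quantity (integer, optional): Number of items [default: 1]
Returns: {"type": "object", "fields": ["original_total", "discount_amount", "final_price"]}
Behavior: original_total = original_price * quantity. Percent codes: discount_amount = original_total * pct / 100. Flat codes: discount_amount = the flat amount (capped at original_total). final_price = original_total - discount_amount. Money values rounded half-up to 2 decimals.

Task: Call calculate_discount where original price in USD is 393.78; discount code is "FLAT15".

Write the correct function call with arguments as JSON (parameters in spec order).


Mapping each described value to its parameter name:
  'Original price in USD' -> original_price = 393.78
  'Discount code' -> discount_code = "FLAT15"
calculate_discount({"original_price": 393.78, "discount_code": "FLAT15"})


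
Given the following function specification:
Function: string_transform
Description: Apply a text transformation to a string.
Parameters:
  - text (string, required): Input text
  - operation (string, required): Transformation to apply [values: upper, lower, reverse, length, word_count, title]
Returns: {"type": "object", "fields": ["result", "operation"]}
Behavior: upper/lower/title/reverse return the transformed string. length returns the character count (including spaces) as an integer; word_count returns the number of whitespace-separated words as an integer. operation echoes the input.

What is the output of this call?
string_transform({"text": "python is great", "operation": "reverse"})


reverse('python is great') = 'taerg si nohtyp'
Output:
{"result": "taerg si nohtyp", "operation": "reverse"}


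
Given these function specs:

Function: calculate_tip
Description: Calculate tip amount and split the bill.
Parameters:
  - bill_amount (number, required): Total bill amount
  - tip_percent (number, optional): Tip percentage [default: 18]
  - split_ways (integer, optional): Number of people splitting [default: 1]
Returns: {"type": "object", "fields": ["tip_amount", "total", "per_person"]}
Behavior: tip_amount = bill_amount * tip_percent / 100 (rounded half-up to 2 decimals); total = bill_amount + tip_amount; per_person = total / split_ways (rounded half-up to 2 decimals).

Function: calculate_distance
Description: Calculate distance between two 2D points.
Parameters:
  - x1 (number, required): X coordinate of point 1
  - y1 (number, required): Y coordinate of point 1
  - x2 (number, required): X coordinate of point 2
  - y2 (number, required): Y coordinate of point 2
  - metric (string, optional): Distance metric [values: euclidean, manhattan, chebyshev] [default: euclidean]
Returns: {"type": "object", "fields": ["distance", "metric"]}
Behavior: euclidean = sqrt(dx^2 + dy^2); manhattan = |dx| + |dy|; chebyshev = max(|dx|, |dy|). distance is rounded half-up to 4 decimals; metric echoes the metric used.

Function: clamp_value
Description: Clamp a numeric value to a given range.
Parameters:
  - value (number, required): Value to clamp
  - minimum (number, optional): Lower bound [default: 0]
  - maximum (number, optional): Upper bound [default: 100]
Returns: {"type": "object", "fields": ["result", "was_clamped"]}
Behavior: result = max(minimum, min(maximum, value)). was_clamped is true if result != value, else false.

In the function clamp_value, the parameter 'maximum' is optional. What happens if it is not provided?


The clamp_value spec declares:
  - maximum (number, optional): Upper bound [default: 100]
It defaults to 100


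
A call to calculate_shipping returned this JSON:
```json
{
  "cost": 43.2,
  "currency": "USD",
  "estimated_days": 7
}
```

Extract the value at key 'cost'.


43.2


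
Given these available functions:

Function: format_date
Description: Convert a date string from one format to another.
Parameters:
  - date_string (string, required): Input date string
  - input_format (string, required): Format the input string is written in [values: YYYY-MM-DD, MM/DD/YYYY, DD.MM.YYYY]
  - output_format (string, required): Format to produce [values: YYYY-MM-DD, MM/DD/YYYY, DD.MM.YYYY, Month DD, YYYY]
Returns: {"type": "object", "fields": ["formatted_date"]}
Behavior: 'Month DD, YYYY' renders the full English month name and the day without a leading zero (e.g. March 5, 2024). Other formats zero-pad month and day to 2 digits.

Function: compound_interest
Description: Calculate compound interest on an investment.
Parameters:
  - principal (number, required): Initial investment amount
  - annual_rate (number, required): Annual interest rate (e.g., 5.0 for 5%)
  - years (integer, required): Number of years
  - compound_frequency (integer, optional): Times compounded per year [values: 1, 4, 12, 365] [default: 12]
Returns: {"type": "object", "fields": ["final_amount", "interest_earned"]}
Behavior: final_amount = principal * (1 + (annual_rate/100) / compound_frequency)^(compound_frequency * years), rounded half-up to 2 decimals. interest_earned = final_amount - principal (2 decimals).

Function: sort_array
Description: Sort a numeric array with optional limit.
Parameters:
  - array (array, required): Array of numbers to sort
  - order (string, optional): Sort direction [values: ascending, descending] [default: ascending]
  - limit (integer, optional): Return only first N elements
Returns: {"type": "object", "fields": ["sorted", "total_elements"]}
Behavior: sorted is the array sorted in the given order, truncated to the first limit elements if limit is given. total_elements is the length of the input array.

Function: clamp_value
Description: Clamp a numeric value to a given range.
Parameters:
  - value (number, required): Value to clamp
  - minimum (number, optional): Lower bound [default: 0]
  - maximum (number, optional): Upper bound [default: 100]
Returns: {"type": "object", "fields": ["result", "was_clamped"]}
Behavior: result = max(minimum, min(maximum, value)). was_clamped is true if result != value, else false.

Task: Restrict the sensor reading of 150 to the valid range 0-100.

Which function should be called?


The task needs a function whose description is: Clamp a numeric value to a given range.
clamp_value
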